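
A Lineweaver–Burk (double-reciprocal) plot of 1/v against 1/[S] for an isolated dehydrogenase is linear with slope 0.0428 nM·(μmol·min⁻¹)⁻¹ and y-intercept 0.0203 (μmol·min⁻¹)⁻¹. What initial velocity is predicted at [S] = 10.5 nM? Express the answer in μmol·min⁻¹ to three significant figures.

The y-intercept is 1/Vmax, so Vmax = 1/0.0203 = 49.3 μmol·min⁻¹.
The slope is Km/Vmax, so Km = 0.0428 × 49.3 = 2.11 nM.
Then v = 49.3 × 10.5/(2.11 + 10.5) = 41.0 μmol·min⁻¹.

41.0 μmol·min⁻¹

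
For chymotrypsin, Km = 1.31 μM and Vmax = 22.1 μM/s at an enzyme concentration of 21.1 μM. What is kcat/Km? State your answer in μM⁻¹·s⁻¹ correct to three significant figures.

0.800 μM⁻¹·s⁻¹

kcat = Vmax/[E]total = 22.1/21.1 = 1.05 s⁻¹.
kcat/Km = 1.05/1.31 = 0.800 μM⁻¹·s⁻¹.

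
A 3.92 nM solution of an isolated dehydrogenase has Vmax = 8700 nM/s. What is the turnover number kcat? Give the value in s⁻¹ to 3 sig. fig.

2220 s⁻¹

kcat = Vmax/[E]total = 8700 nM/s / 3.92 nM = 2220 s⁻¹.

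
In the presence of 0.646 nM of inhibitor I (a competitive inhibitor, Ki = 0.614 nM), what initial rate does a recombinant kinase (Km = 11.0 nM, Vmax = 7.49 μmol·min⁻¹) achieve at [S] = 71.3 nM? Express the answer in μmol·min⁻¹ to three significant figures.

With α = 1 + [I]/Ki = 1 + 0.646/0.614 = 2.052, the competitive rate law is v = Vmax[S] / (αKm + [S]).
v = 7.49×71.3 / (2.052×11.0 + 71.3) = 534.0/93.87 = 5.69 μmol·min⁻¹.

5.69 μmol·min⁻¹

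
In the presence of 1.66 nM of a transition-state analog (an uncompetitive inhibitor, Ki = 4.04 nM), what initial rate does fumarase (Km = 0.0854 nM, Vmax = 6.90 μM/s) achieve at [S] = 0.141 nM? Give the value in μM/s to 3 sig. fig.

With α = 1 + [I]/Ki = 1 + 1.66/4.04 = 1.411, the uncompetitive rate law is v = (Vmax/α)·[S] / (Km/α + [S]).
v = (6.90/1.411)×0.141 / (0.0854/1.411 + 0.141) = 0.6896/0.2015 = 3.42 μM/s.

3.42 μM/s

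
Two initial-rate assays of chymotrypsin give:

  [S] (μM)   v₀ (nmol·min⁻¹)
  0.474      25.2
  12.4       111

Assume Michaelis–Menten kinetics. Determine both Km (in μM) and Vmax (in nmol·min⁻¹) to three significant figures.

From v = Vmax[S]/(Km+[S]), each point gives Vmax = v(Km+[S])/[S].
Equating: 25.2(Km+0.474)/0.474 = 111(Km+12.4)/12.4.
53.16·Km + 25.2 = 8.952·Km + 111, so (53.16 − 8.952)·Km = 111 − 25.2.
Km = 85.80/44.21 = 1.94 μM; then Vmax = 25.2(1.94+0.474)/0.474 = 128 nmol·min⁻¹.

Km = 1.94 μM; Vmax = 128 nmol·min⁻¹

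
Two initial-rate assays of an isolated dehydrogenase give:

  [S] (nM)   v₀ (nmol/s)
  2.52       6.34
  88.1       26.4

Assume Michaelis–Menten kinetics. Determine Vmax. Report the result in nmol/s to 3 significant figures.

29.1 nmol/s

From v = Vmax[S]/(Km+[S]), each point gives Vmax = v(Km+[S])/[S].
Equating: 6.34(Km+2.52)/2.52 = 26.4(Km+88.1)/88.1.
2.516·Km + 6.34 = 0.2997·Km + 26.4, so (2.516 − 0.2997)·Km = 26.4 − 6.34.
Km = 20.06/2.216 = 9.05 nM; then Vmax = 6.34(9.05+2.52)/2.52 = 29.1 nmol/s.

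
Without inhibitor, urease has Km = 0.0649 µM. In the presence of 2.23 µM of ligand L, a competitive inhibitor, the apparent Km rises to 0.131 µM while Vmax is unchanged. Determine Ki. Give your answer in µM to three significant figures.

2.19 µM

Competitive: Km,app = α·Km with α = 1 + [I]/Ki.
α = Km,app/Km = 0.131/0.0649 = 2.018.
Ki = [I]/(α − 1) = 2.23/1.018 = 2.19 µM.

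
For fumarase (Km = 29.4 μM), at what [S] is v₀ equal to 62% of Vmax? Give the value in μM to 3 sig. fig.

48.0 μM

v/Vmax = [S]/(Km+[S]) = 0.62, so [S] = Km·0.62/(1 − 0.62) = 29.4 × 1.632.
[S] = 48.0 μM.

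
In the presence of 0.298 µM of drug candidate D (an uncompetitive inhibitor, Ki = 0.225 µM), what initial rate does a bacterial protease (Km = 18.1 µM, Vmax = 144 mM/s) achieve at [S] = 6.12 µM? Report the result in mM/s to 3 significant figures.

27.3 mM/s

α = 1 + [I]/Ki = 1 + 0.298/0.225 = 2.324.
For an uncompetitive inhibitor, both parameters are divided by α, giving Vmax/α and Km/α: Km,app = 7.79 µM, Vmax,app = 62.0 mM/s.
v = Vmax,app·[S]/(Km,app + [S]) = 62.0 × 6.12/(7.79 + 6.12) = 27.3 mM/s.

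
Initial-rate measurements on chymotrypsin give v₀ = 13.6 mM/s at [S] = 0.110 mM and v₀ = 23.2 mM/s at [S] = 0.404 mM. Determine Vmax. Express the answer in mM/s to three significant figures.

31.5 mM/s

From v = Vmax[S]/(Km+[S]), each point gives Vmax = v(Km+[S])/[S].
Equating: 13.6(Km+0.110)/0.110 = 23.2(Km+0.404)/0.404.
123.6·Km + 13.6 = 57.43·Km + 23.2, so (123.6 − 57.43)·Km = 23.2 − 13.6.
Km = 9.600/66.21 = 0.145 mM; then Vmax = 13.6(0.145+0.110)/0.110 = 31.5 mM/s.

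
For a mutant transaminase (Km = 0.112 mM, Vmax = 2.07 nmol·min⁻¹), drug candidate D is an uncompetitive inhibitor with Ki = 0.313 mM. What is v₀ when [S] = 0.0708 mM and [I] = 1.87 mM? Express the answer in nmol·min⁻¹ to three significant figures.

α = 1 + [I]/Ki = 1 + 1.87/0.313 = 6.974.
For an uncompetitive inhibitor, both parameters are divided by α, giving Vmax/α and Km/α: Km,app = 0.0161 mM, Vmax,app = 0.297 nmol·min⁻¹.
v = Vmax,app·[S]/(Km,app + [S]) = 0.297 × 0.0708/(0.0161 + 0.0708) = 0.242 nmol·min⁻¹.

0.242 nmol·min⁻¹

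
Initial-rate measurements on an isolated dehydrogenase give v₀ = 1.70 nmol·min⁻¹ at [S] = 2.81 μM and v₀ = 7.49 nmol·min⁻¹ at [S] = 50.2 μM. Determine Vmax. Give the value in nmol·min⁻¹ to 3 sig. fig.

9.39 nmol·min⁻¹

From v = Vmax[S]/(Km+[S]), each point gives Vmax = v(Km+[S])/[S].
Equating: 1.70(Km+2.81)/2.81 = 7.49(Km+50.2)/50.2.
0.6050·Km + 1.70 = 0.1492·Km + 7.49, so (0.6050 − 0.1492)·Km = 7.49 − 1.70.
Km = 5.790/0.4558 = 12.7 μM; then Vmax = 1.70(12.7+2.81)/2.81 = 9.39 nmol·min⁻¹.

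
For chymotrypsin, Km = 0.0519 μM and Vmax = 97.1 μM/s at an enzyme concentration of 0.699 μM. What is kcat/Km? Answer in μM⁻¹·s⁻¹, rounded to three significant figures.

kcat = Vmax/[E]total = 97.1/0.699 = 139 s⁻¹.
kcat/Km = 139/0.0519 = 2680 μM⁻¹·s⁻¹.

2680 μM⁻¹·s⁻¹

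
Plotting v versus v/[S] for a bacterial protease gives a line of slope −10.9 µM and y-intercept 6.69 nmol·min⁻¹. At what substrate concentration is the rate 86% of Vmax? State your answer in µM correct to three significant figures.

67.0 µM

The Eadie–Hofstee slope gives Km = 10.9 µM (slope = −Km).
v/Vmax = [S]/(Km+[S]) = 0.86 ⇒ [S] = Km·0.86/(1−0.86) = 10.9 × 6.143 = 67.0 µM.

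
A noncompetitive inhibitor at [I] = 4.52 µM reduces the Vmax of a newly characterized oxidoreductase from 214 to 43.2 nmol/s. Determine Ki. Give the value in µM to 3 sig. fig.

1.14 µM

Noncompetitive: Vmax,app = Vmax/α with α = 1 + [I]/Ki.
α = Vmax/Vmax,app = 214/43.2 = 4.954.
Ki = [I]/(α − 1) = 4.52/3.954 = 1.14 µM.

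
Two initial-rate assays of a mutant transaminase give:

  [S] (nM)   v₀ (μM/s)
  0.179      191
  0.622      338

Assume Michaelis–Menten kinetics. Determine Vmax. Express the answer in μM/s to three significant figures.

491 μM/s

From v = Vmax[S]/(Km+[S]), each point gives Vmax = v(Km+[S])/[S].
Equating: 191(Km+0.179)/0.179 = 338(Km+0.622)/0.622.
1067·Km + 191 = 543.4·Km + 338, so (1067 − 543.4)·Km = 338 − 191.
Km = 147.0/523.6 = 0.281 nM; then Vmax = 191(0.281+0.179)/0.179 = 491 μM/s.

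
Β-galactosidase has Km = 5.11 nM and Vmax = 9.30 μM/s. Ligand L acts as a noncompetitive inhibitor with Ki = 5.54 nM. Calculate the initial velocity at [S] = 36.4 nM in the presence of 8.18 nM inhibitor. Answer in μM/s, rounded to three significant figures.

α = 1 + [I]/Ki = 1 + 8.18/5.54 = 2.477.
For a noncompetitive inhibitor, Vmax is reduced to Vmax/α while Km is unchanged: Km,app = 5.11 nM, Vmax,app = 3.76 μM/s.
v = Vmax,app·[S]/(Km,app + [S]) = 3.76 × 36.4/(5.11 + 36.4) = 3.29 μM/s.

3.29 μM/s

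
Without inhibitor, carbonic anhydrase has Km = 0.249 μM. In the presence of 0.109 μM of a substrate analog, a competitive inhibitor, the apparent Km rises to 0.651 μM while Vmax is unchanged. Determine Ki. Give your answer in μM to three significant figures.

0.0675 μM

Competitive: Km,app = α·Km with α = 1 + [I]/Ki.
α = Km,app/Km = 0.651/0.249 = 2.614.
Since α = 1 + [I]/Ki, [I]/Ki = 2.614 − 1 = 1.614 and Ki = 0.109/1.614 = 0.0675 μM.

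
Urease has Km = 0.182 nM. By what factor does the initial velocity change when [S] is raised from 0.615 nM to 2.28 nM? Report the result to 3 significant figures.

The fractional saturations are [S]/(Km+[S]) = 0.615/0.7970 = 0.7716 and 2.28/2.462 = 0.9261.
v₂/v₁ is just their ratio: 0.9261/0.7716 = 1.20.

1.20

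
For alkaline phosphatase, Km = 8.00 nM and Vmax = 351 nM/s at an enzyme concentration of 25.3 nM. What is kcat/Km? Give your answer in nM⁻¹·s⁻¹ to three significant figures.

1.73 nM⁻¹·s⁻¹

kcat = Vmax/[E]total = 351/25.3 = 13.9 s⁻¹.
kcat/Km = 13.9/8.00 = 1.73 nM⁻¹·s⁻¹.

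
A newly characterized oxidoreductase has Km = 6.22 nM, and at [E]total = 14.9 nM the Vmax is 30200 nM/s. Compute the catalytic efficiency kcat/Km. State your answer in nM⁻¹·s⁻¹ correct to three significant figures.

326 nM⁻¹·s⁻¹

kcat = Vmax/[E]total = 30200/14.9 = 2030 s⁻¹.
kcat/Km = 2030/6.22 = 326 nM⁻¹·s⁻¹.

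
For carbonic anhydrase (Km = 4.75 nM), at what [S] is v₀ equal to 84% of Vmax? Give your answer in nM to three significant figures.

v/Vmax = [S]/(Km+[S]) = 0.84, so [S] = Km·0.84/(1 − 0.84) = 4.75 × 5.250.
[S] = 24.9 nM.

24.9 nM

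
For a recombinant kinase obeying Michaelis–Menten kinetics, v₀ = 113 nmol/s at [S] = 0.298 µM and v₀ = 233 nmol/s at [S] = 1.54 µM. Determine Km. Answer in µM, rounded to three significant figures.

0.527 µM

From v = Vmax[S]/(Km+[S]), each point gives Vmax = v(Km+[S])/[S].
Equating: 113(Km+0.298)/0.298 = 233(Km+1.54)/1.54.
379.2·Km + 113 = 151.3·Km + 233, so (379.2 − 151.3)·Km = 233 − 113.
Km = 120.0/227.9 = 0.527 µM; then Vmax = 113(0.527+0.298)/0.298 = 313 nmol/s.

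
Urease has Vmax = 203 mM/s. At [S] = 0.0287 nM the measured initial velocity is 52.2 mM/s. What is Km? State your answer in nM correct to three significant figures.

0.0829 nM

v/Vmax = 52.2/203 = 0.2571 = [S]/(Km+[S]).
So Km + [S] = [S]/0.2571 = 0.1116 nM, giving Km = 0.1116 − 0.0287 = 0.0829 nM.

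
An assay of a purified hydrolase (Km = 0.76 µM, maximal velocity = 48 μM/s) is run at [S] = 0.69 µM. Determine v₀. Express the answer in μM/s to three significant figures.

v = Vmax·[S]/(Km + [S]) = 48 × 0.69 / (0.76 + 0.69)
  = 33.12 / 1.450 = 22.8 μM/s.

22.8 μM/s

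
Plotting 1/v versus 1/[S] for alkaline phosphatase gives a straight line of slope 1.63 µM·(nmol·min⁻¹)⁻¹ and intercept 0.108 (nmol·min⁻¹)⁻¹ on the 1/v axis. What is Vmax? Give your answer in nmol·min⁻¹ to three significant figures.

The y-intercept of a Lineweaver–Burk plot equals 1/Vmax, so Vmax = 1/0.108 = 9.26 nmol·min⁻¹.

9.26 nmol·min⁻¹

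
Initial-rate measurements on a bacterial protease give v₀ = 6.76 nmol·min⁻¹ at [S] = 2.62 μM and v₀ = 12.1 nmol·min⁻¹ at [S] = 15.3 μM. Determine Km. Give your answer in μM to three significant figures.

2.98 μM

From v = Vmax[S]/(Km+[S]), each point gives Vmax = v(Km+[S])/[S].
Equating: 6.76(Km+2.62)/2.62 = 12.1(Km+15.3)/15.3.
2.580·Km + 6.76 = 0.7908·Km + 12.1, so (2.580 − 0.7908)·Km = 12.1 − 6.76.
Km = 5.340/1.789 = 2.98 μM; then Vmax = 6.76(2.98+2.62)/2.62 = 14.5 nmol·min⁻¹.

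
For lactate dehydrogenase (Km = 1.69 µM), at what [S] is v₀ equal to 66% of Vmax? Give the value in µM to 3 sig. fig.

v/Vmax = [S]/(Km+[S]) = 0.66, so [S] = Km·0.66/(1 − 0.66) = 1.69 × 1.941.
[S] = 3.28 µM.

3.28 µM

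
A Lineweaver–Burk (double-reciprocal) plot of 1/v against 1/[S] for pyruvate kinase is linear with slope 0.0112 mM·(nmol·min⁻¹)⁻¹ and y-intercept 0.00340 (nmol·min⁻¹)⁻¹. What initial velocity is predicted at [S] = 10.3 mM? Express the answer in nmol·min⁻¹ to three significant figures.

The y-intercept is 1/Vmax, so Vmax = 1/0.00340 = 294 nmol·min⁻¹.
The slope is Km/Vmax, so Km = 0.0112 × 294 = 3.29 mM.
Then v = 294 × 10.3/(3.29 + 10.3) = 223 nmol·min⁻¹.

223 nmol·min⁻¹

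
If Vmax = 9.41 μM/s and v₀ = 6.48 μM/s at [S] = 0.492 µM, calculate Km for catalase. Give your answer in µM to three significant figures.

v/Vmax = 6.48/9.41 = 0.6886 = [S]/(Km+[S]).
So Km + [S] = [S]/0.6886 = 0.7145 µM, giving Km = 0.7145 − 0.492 = 0.222 µM.

0.222 µM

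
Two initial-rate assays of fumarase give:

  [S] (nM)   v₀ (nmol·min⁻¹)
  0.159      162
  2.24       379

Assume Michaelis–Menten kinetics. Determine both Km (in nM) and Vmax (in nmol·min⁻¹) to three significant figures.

In reciprocal form, 1/v = (Km/Vmax)·(1/[S]) + 1/Vmax. The two points give (1/[S], 1/v) = (6.289, 0.006173) and (0.4464, 0.002639).
Slope = (0.006173 − 0.002639)/(6.289 − 0.4464) = 0.0006049; intercept = 0.006173 − 0.0006049×6.289 = 0.002368.
Vmax = 1/intercept = 422 nmol·min⁻¹; Km = slope × Vmax = 0.0006049 × 422 = 0.255 nM.

Km = 0.255 nM; Vmax = 422 nmol·min⁻¹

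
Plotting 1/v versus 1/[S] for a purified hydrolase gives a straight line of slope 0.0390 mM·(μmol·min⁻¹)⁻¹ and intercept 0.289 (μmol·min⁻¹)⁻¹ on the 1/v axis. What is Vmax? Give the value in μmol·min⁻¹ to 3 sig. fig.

3.46 μmol·min⁻¹

The y-intercept of a Lineweaver–Burk plot equals 1/Vmax, so Vmax = 1/0.289 = 3.46 μmol·min⁻¹.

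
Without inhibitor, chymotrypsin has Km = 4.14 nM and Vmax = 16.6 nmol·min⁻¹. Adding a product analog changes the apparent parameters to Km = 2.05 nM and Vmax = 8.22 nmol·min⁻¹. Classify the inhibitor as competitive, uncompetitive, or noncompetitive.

uncompetitive

Both Km and Vmax decrease by the same factor (~2.02-fold) — characteristic of uncompetitive inhibition.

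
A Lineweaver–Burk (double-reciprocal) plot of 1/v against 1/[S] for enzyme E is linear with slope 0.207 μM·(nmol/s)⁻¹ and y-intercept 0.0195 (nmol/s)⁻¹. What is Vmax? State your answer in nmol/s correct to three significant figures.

51.3 nmol/s

The y-intercept of a Lineweaver–Burk plot equals 1/Vmax, so Vmax = 1/0.0195 = 51.3 nmol/s.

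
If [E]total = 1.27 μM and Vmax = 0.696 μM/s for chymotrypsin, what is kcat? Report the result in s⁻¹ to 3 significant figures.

kcat = Vmax/[E]total = 0.696 μM/s / 1.27 μM = 0.548 s⁻¹.

0.548 s⁻¹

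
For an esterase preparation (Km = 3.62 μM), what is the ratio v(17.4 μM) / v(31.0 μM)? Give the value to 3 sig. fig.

0.924

The fractional saturations are [S]/(Km+[S]) = 31.0/34.62 = 0.8954 and 17.4/21.02 = 0.8278.
v₂/v₁ is just their ratio: 0.8278/0.8954 = 0.924.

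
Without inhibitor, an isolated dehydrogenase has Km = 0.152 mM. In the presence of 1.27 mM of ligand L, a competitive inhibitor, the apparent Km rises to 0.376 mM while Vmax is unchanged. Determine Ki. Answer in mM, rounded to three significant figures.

0.862 mM

Competitive: Km,app = α·Km with α = 1 + [I]/Ki.
α = Km,app/Km = 0.376/0.152 = 2.474.
Since α = 1 + [I]/Ki, [I]/Ki = 2.474 − 1 = 1.474 and Ki = 1.27/1.474 = 0.862 mM.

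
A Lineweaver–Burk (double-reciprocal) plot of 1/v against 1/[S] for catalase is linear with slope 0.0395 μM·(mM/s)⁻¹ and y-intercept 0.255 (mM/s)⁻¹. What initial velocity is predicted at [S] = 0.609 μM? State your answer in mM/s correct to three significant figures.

The y-intercept is 1/Vmax, so Vmax = 1/0.255 = 3.92 mM/s.
The slope is Km/Vmax, so Km = 0.0395 × 3.92 = 0.155 μM.
Then v = 3.92 × 0.609/(0.155 + 0.609) = 3.13 mM/s.

3.13 mM/s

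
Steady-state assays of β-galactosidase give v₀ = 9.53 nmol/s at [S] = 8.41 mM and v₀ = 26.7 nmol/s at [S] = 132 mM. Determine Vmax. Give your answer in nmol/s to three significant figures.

30.4 nmol/s

From v = Vmax[S]/(Km+[S]), each point gives Vmax = v(Km+[S])/[S].
Equating: 9.53(Km+8.41)/8.41 = 26.7(Km+132)/132.
1.133·Km + 9.53 = 0.2023·Km + 26.7, so (1.133 − 0.2023)·Km = 26.7 − 9.53.
Km = 17.17/0.9309 = 18.4 mM; then Vmax = 9.53(18.4+8.41)/8.41 = 30.4 nmol/s.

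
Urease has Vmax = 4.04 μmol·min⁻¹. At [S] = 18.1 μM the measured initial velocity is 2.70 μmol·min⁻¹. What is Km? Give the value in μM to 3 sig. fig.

8.98 μM

From v = Vmax[S]/(Km+[S]), Km = [S](Vmax − v)/v.
Km = 18.1 × (4.04 − 2.70) / 2.70 = 24.25/2.70 = 8.98 μM.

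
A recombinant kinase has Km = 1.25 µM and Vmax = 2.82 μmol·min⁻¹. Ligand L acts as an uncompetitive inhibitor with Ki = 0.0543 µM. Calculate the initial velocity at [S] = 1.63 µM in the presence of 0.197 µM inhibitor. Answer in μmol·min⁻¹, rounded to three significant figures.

α = 1 + [I]/Ki = 1 + 0.197/0.0543 = 4.628.
For an uncompetitive inhibitor, both parameters are divided by α, giving Vmax/α and Km/α: Km,app = 0.270 µM, Vmax,app = 0.609 μmol·min⁻¹.
v = Vmax,app·[S]/(Km,app + [S]) = 0.609 × 1.63/(0.270 + 1.63) = 0.523 μmol·min⁻¹.

0.523 μmol·min⁻¹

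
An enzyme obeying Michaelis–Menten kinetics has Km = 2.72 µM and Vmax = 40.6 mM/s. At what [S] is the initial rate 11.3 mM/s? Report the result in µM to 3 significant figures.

1.05 µM

Rearranging v = Vmax[S]/(Km+[S]) gives [S] = Km·v/(Vmax − v).
[S] = 2.72 × 11.3 / (40.6 − 11.3) = 30.74/29.30 = 1.05 µM.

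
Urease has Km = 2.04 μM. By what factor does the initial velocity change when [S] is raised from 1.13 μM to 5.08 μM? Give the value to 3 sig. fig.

2.00

Since Vmax cancels, v₂/v₁ = [S]₂(Km+[S]₁) / [S]₁(Km+[S]₂).
= 5.08×(2.04+1.13) / (1.13×(2.04+5.08)) = 16.10/8.046 = 2.00.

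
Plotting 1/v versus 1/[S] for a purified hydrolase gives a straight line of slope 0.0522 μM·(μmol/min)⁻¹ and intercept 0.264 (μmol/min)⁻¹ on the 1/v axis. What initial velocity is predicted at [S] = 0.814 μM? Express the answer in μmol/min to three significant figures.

The y-intercept is 1/Vmax, so Vmax = 1/0.264 = 3.79 μmol/min.
The slope is Km/Vmax, so Km = 0.0522 × 3.79 = 0.198 μM.
Then v = 3.79 × 0.814/(0.198 + 0.814) = 3.05 μmol/min.

3.05 μmol/min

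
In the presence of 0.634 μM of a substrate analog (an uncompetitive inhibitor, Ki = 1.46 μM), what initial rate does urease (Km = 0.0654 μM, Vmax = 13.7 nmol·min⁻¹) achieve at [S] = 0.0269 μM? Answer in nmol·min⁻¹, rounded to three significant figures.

3.54 nmol·min⁻¹

With α = 1 + [I]/Ki = 1 + 0.634/1.46 = 1.434, the uncompetitive rate law is v = (Vmax/α)·[S] / (Km/α + [S]).
v = (13.7/1.434)×0.0269 / (0.0654/1.434 + 0.0269) = 0.2570/0.07250 = 3.54 nmol·min⁻¹.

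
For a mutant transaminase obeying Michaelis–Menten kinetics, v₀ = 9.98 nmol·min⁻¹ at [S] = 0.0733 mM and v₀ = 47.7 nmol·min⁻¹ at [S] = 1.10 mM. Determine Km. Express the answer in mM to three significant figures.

0.407 mM

From v = Vmax[S]/(Km+[S]), each point gives Vmax = v(Km+[S])/[S].
Equating: 9.98(Km+0.0733)/0.0733 = 47.7(Km+1.10)/1.10.
136.2·Km + 9.98 = 43.36·Km + 47.7, so (136.2 − 43.36)·Km = 47.7 − 9.98.
Km = 37.72/92.79 = 0.407 mM; then Vmax = 9.98(0.407+0.0733)/0.0733 = 65.3 nmol·min⁻¹.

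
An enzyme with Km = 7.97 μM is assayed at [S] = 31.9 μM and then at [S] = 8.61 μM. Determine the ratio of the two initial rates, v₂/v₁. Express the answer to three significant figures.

Since Vmax cancels, v₂/v₁ = [S]₂(Km+[S]₁) / [S]₁(Km+[S]₂).
= 8.61×(7.97+31.9) / (31.9×(7.97+8.61)) = 343.3/528.9 = 0.649.

0.649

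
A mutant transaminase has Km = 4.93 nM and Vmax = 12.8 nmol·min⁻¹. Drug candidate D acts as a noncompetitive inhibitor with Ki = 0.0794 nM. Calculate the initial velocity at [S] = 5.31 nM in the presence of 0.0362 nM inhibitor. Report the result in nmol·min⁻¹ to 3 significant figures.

α = 1 + [I]/Ki = 1 + 0.0362/0.0794 = 1.456.
For a noncompetitive inhibitor, Vmax is reduced to Vmax/α while Km is unchanged: Km,app = 4.93 nM, Vmax,app = 8.79 nmol·min⁻¹.
v = Vmax,app·[S]/(Km,app + [S]) = 8.79 × 5.31/(4.93 + 5.31) = 4.56 nmol·min⁻¹.

4.56 nmol·min⁻¹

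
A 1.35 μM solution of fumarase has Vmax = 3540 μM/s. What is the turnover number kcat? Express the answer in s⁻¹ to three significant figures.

kcat = Vmax/[E]total = 3540 μM/s / 1.35 μM = 2620 s⁻¹.

2620 s⁻¹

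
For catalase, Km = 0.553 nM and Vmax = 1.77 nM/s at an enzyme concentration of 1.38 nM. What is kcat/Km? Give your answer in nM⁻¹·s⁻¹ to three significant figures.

2.32 nM⁻¹·s⁻¹

kcat = Vmax/[E]total = 1.77/1.38 = 1.28 s⁻¹.
kcat/Km = 1.28/0.553 = 2.32 nM⁻¹·s⁻¹.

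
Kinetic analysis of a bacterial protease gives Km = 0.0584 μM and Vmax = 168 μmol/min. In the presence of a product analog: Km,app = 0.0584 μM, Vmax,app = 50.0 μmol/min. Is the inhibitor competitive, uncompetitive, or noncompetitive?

Vmax decreases (168 → 50.0 μmol/min) while Km is unchanged — pure noncompetitive inhibition.

noncompetitive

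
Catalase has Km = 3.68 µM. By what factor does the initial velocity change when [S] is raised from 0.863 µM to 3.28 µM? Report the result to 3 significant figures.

The fractional saturations are [S]/(Km+[S]) = 0.863/4.543 = 0.1900 and 3.28/6.960 = 0.4713.
v₂/v₁ is just their ratio: 0.4713/0.1900 = 2.48.

2.48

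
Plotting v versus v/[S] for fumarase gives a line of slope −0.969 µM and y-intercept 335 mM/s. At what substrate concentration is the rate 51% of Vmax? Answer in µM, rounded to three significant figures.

The Eadie–Hofstee slope gives Km = 0.969 µM (slope = −Km).
v/Vmax = [S]/(Km+[S]) = 0.51 ⇒ [S] = Km·0.51/(1−0.51) = 0.969 × 1.041 = 1.01 µM.

1.01 µM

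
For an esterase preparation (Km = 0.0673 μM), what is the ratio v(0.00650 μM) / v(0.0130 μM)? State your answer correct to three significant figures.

The fractional saturations are [S]/(Km+[S]) = 0.0130/0.08030 = 0.1619 and 0.00650/0.07380 = 0.08808.
v₂/v₁ is just their ratio: 0.08808/0.1619 = 0.544.

0.544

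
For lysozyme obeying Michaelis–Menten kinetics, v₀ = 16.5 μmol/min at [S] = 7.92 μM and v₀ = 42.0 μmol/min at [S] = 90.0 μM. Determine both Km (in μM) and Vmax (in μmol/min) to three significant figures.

Km = 15.8 μM; Vmax = 49.4 μmol/min

In reciprocal form, 1/v = (Km/Vmax)·(1/[S]) + 1/Vmax. The two points give (1/[S], 1/v) = (0.1263, 0.06061) and (0.01111, 0.02381).
Slope = (0.06061 − 0.02381)/(0.1263 − 0.01111) = 0.3195; intercept = 0.06061 − 0.3195×0.1263 = 0.02026.
Vmax = 1/intercept = 49.4 μmol/min; Km = slope × Vmax = 0.3195 × 49.4 = 15.8 μM.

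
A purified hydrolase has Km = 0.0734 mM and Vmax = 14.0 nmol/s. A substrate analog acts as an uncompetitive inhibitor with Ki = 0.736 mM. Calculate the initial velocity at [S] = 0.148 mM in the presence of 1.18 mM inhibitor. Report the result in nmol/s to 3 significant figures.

α = 1 + [I]/Ki = 1 + 1.18/0.736 = 2.603.
For an uncompetitive inhibitor, both parameters are divided by α, giving Vmax/α and Km/α: Km,app = 0.0282 mM, Vmax,app = 5.38 nmol/s.
v = Vmax,app·[S]/(Km,app + [S]) = 5.38 × 0.148/(0.0282 + 0.148) = 4.52 nmol/s.

4.52 nmol/s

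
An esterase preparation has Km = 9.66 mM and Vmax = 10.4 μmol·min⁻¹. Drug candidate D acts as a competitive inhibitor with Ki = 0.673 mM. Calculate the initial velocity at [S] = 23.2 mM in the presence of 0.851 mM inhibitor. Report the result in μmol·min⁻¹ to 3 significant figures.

α = 1 + [I]/Ki = 1 + 0.851/0.673 = 2.264.
For a competitive inhibitor, Vmax is unchanged and the apparent Km becomes α·Km: Km,app = 21.9 mM, Vmax,app = 10.4 μmol·min⁻¹.
v = Vmax,app·[S]/(Km,app + [S]) = 10.4 × 23.2/(21.9 + 23.2) = 5.35 μmol·min⁻¹.

5.35 μmol·min⁻¹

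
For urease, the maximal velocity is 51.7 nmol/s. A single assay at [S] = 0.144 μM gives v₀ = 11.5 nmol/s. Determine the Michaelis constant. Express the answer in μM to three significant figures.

v/Vmax = 11.5/51.7 = 0.2224 = [S]/(Km+[S]).
So Km + [S] = [S]/0.2224 = 0.6474 μM, giving Km = 0.6474 − 0.144 = 0.503 μM.

0.503 μM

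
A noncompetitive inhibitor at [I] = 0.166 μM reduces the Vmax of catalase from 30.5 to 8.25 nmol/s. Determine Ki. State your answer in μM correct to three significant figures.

Noncompetitive: Vmax,app = Vmax/α with α = 1 + [I]/Ki.
α = Vmax/Vmax,app = 30.5/8.25 = 3.697.
Since α = 1 + [I]/Ki, [I]/Ki = 3.697 − 1 = 2.697 and Ki = 0.166/2.697 = 0.0616 μM.

0.0616 μM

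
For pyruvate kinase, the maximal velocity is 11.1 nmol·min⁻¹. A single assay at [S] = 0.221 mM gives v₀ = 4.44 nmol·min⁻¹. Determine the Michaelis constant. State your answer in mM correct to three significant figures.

0.331 mM

v/Vmax = 4.44/11.1 = 0.4000 = [S]/(Km+[S]).
So Km + [S] = [S]/0.4000 = 0.5525 mM, giving Km = 0.5525 − 0.221 = 0.331 mM.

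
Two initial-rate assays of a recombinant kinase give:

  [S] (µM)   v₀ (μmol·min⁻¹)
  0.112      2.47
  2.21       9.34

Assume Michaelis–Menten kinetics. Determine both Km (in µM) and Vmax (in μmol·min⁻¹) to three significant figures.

From v = Vmax[S]/(Km+[S]), each point gives Vmax = v(Km+[S])/[S].
Equating: 2.47(Km+0.112)/0.112 = 9.34(Km+2.21)/2.21.
22.05·Km + 2.47 = 4.226·Km + 9.34, so (22.05 − 4.226)·Km = 9.34 − 2.47.
Km = 6.870/17.83 = 0.385 µM; then Vmax = 2.47(0.385+0.112)/0.112 = 11.0 μmol·min⁻¹.

Km = 0.385 µM; Vmax = 11.0 μmol·min⁻¹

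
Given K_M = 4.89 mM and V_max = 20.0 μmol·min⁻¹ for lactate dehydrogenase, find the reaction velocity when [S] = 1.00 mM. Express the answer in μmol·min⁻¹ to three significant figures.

[S]/(Km+[S]) = 1.00/5.890 = 0.1698, the fractional saturation.
v = 0.1698 × Vmax = 0.1698 × 20.0 = 3.40 μmol·min⁻¹.

3.40 μmol·min⁻¹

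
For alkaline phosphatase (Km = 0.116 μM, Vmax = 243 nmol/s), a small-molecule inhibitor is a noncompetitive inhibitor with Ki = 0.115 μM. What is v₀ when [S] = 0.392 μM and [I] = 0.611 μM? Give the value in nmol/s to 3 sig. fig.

29.7 nmol/s

α = 1 + [I]/Ki = 1 + 0.611/0.115 = 6.313.
For a noncompetitive inhibitor, Vmax is reduced to Vmax/α while Km is unchanged: Km,app = 0.116 μM, Vmax,app = 38.5 nmol/s.
v = Vmax,app·[S]/(Km,app + [S]) = 38.5 × 0.392/(0.116 + 0.392) = 29.7 nmol/s.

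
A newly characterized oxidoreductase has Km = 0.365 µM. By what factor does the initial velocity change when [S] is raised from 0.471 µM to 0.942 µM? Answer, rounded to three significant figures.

1.28

Since Vmax cancels, v₂/v₁ = [S]₂(Km+[S]₁) / [S]₁(Km+[S]₂).
= 0.942×(0.365+0.471) / (0.471×(0.365+0.942)) = 0.7875/0.6156 = 1.28.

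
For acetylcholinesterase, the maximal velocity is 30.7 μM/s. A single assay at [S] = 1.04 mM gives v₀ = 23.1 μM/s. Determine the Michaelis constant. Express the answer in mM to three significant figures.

v/Vmax = 23.1/30.7 = 0.7524 = [S]/(Km+[S]).
So Km + [S] = [S]/0.7524 = 1.382 mM, giving Km = 1.382 − 1.04 = 0.342 mM.

0.342 mM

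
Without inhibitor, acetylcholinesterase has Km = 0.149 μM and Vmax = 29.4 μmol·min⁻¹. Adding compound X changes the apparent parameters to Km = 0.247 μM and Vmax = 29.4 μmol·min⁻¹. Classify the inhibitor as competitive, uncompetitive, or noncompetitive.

Km increases (0.149 → 0.247 μM) while Vmax is unchanged — the hallmark of competitive inhibition.

competitive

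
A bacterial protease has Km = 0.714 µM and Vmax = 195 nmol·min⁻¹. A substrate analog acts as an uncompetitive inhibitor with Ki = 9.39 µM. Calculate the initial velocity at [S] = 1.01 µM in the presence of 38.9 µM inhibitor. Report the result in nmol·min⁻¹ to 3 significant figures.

With α = 1 + [I]/Ki = 1 + 38.9/9.39 = 5.143, the uncompetitive rate law is v = (Vmax/α)·[S] / (Km/α + [S]).
v = (195/5.143)×1.01 / (0.714/5.143 + 1.01) = 38.30/1.149 = 33.3 nmol·min⁻¹.

33.3 nmol·min⁻¹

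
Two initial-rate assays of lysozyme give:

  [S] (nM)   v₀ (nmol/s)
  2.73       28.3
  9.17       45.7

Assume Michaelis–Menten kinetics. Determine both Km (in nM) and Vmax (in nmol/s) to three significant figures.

In reciprocal form, 1/v = (Km/Vmax)·(1/[S]) + 1/Vmax. The two points give (1/[S], 1/v) = (0.3663, 0.03534) and (0.1091, 0.02188).
Slope = (0.03534 − 0.02188)/(0.3663 − 0.1091) = 0.05230; intercept = 0.03534 − 0.05230×0.3663 = 0.01618.
Vmax = 1/intercept = 61.8 nmol/s; Km = slope × Vmax = 0.05230 × 61.8 = 3.23 nM.

Km = 3.23 nM; Vmax = 61.8 nmol/s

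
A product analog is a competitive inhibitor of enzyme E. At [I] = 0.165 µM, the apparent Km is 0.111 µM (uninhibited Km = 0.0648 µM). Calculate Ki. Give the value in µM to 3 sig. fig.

Competitive: Km,app = α·Km with α = 1 + [I]/Ki.
α = Km,app/Km = 0.111/0.0648 = 1.713.
Ki = [I]/(α − 1) = 0.165/0.7130 = 0.231 µM.

0.231 µM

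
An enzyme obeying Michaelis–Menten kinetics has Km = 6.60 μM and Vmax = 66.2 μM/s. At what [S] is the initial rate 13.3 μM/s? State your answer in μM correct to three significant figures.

1.66 μM

Rearranging v = Vmax[S]/(Km+[S]) gives [S] = Km·v/(Vmax − v).
[S] = 6.60 × 13.3 / (66.2 − 13.3) = 87.78/52.90 = 1.66 μM.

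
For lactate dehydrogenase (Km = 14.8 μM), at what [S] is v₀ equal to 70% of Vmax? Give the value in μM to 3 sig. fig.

34.5 μM

v/Vmax = [S]/(Km+[S]) = 0.7, so [S] = Km·0.7/(1 − 0.7) = 14.8 × 2.333.
[S] = 34.5 μM.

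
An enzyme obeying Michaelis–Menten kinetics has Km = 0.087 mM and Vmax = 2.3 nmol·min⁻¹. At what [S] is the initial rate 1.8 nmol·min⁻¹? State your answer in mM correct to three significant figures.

0.313 mM

Rearranging v = Vmax[S]/(Km+[S]) gives [S] = Km·v/(Vmax − v).
[S] = 0.087 × 1.8 / (2.3 − 1.8) = 0.1566/0.5000 = 0.313 mM.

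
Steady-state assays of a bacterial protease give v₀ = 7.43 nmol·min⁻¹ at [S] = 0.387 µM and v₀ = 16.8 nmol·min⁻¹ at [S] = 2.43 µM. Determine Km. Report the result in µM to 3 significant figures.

From v = Vmax[S]/(Km+[S]), each point gives Vmax = v(Km+[S])/[S].
Equating: 7.43(Km+0.387)/0.387 = 16.8(Km+2.43)/2.43.
19.20·Km + 7.43 = 6.914·Km + 16.8, so (19.20 − 6.914)·Km = 16.8 − 7.43.
Km = 9.370/12.29 = 0.763 µM; then Vmax = 7.43(0.763+0.387)/0.387 = 22.1 nmol·min⁻¹.

0.763 µM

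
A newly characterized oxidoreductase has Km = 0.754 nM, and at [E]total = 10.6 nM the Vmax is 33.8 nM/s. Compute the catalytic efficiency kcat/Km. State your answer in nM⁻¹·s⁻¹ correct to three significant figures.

kcat = Vmax/[E]total = 33.8/10.6 = 3.19 s⁻¹.
kcat/Km = 3.19/0.754 = 4.23 nM⁻¹·s⁻¹.

4.23 nM⁻¹·s⁻¹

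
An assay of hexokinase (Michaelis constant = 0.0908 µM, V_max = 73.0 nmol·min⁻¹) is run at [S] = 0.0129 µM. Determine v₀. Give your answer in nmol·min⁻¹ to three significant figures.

v = Vmax·[S]/(Km + [S]) = 73.0 × 0.0129 / (0.0908 + 0.0129)
  = 0.9417 / 0.1037 = 9.08 nmol·min⁻¹.

9.08 nmol·min⁻¹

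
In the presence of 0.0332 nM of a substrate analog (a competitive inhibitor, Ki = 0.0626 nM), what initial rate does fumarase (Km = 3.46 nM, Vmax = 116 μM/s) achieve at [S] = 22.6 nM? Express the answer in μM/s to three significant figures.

94.0 μM/s

α = 1 + [I]/Ki = 1 + 0.0332/0.0626 = 1.530.
For a competitive inhibitor, Vmax is unchanged and the apparent Km becomes α·Km: Km,app = 5.30 nM, Vmax,app = 116 μM/s.
v = Vmax,app·[S]/(Km,app + [S]) = 116 × 22.6/(5.30 + 22.6) = 94.0 μM/s.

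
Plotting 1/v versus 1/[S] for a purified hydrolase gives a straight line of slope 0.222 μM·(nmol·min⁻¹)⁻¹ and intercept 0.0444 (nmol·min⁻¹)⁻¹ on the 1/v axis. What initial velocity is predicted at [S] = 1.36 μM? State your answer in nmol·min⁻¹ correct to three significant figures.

4.82 nmol·min⁻¹

The y-intercept is 1/Vmax, so Vmax = 1/0.0444 = 22.5 nmol·min⁻¹.
The slope is Km/Vmax, so Km = 0.222 × 22.5 = 5.00 μM.
Then v = 22.5 × 1.36/(5.00 + 1.36) = 4.82 nmol·min⁻¹.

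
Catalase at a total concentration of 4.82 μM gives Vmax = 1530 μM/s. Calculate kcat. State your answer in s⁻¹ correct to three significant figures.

kcat = Vmax/[E]total = 1530 μM/s / 4.82 μM = 317 s⁻¹.

317 s⁻¹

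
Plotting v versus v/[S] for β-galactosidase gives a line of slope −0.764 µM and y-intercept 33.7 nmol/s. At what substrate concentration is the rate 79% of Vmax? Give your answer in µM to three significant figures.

The Eadie–Hofstee slope gives Km = 0.764 µM (slope = −Km).
v/Vmax = [S]/(Km+[S]) = 0.79 ⇒ [S] = Km·0.79/(1−0.79) = 0.764 × 3.762 = 2.87 µM.

2.87 µM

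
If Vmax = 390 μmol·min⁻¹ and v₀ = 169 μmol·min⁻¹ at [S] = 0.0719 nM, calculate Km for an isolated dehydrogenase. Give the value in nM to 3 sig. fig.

v/Vmax = 169/390 = 0.4333 = [S]/(Km+[S]).
So Km + [S] = [S]/0.4333 = 0.1659 nM, giving Km = 0.1659 − 0.0719 = 0.0940 nM.

0.0940 nM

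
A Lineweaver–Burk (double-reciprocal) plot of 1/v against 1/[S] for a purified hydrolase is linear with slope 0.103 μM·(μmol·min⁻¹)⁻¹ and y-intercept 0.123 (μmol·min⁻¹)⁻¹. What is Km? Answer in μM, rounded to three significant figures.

y-intercept = 1/Vmax ⇒ Vmax = 8.13 μmol·min⁻¹; slope = Km/Vmax ⇒ Km = slope × Vmax.
Km = 0.103 × 8.13 = 0.837 μM.

0.837 μM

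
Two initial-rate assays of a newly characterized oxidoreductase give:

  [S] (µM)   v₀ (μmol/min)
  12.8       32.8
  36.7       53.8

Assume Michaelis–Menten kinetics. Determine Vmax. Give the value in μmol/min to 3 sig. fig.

In reciprocal form, 1/v = (Km/Vmax)·(1/[S]) + 1/Vmax. The two points give (1/[S], 1/v) = (0.07812, 0.03049) and (0.02725, 0.01859).
Slope = (0.03049 − 0.01859)/(0.07812 − 0.02725) = 0.2339; intercept = 0.03049 − 0.2339×0.07812 = 0.01221.
Vmax = 1/intercept = 81.9 μmol/min; Km = slope × Vmax = 0.2339 × 81.9 = 19.2 µM.

81.9 μmol/min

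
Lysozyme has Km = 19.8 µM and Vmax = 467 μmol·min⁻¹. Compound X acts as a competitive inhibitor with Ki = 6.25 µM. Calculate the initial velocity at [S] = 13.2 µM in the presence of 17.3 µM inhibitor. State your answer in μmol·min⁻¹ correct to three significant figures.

70.2 μmol·min⁻¹

With α = 1 + [I]/Ki = 1 + 17.3/6.25 = 3.768, the competitive rate law is v = Vmax[S] / (αKm + [S]).
v = 467×13.2 / (3.768×19.8 + 13.2) = 6164/87.81 = 70.2 μmol·min⁻¹.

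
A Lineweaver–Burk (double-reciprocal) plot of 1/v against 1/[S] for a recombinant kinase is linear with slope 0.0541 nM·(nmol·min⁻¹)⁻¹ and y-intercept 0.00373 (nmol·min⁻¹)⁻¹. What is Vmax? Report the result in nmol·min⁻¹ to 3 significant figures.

268 nmol·min⁻¹

The y-intercept of a Lineweaver–Burk plot equals 1/Vmax, so Vmax = 1/0.00373 = 268 nmol·min⁻¹.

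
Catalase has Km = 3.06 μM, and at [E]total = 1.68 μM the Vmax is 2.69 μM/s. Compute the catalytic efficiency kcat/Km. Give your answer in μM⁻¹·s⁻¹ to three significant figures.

kcat = Vmax/[E]total = 2.69/1.68 = 1.60 s⁻¹.
kcat/Km = 1.60/3.06 = 0.523 μM⁻¹·s⁻¹.

0.523 μM⁻¹·s⁻¹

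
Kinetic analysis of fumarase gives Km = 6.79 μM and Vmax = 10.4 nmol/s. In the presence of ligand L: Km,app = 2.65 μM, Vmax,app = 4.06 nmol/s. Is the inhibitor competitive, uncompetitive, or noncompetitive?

Both Km and Vmax decrease by the same factor (~2.56-fold) — characteristic of uncompetitive inhibition.

uncompetitive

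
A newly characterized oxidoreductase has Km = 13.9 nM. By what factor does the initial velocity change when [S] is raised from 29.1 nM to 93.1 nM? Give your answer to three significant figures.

The fractional saturations are [S]/(Km+[S]) = 29.1/43.00 = 0.6767 and 93.1/107.0 = 0.8701.
v₂/v₁ is just their ratio: 0.8701/0.6767 = 1.29.

1.29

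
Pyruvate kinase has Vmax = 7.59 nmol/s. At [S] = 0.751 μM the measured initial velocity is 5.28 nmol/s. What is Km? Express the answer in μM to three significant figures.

0.329 μM

v/Vmax = 5.28/7.59 = 0.6957 = [S]/(Km+[S]).
So Km + [S] = [S]/0.6957 = 1.080 μM, giving Km = 1.080 − 0.751 = 0.329 μM.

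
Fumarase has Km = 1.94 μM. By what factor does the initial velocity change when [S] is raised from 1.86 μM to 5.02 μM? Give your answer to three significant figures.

1.47

The fractional saturations are [S]/(Km+[S]) = 1.86/3.800 = 0.4895 and 5.02/6.960 = 0.7213.
v₂/v₁ is just their ratio: 0.7213/0.4895 = 1.47.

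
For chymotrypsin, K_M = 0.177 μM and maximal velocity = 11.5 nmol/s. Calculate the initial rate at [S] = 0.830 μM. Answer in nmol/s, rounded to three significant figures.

[S]/(Km+[S]) = 0.830/1.007 = 0.8242, the fractional saturation.
v = 0.8242 × Vmax = 0.8242 × 11.5 = 9.48 nmol/s.

9.48 nmol/s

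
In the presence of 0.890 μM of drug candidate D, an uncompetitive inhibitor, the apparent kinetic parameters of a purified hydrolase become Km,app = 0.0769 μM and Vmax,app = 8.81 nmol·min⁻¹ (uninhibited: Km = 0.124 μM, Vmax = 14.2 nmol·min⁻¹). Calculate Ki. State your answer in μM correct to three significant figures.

Uncompetitive: Vmax,app = Vmax/α (and Km,app = Km/α) with α = 1 + [I]/Ki.
α = Vmax/Vmax,app = 14.2/8.81 = 1.612.
Since α = 1 + [I]/Ki, [I]/Ki = 1.612 − 1 = 0.6118 and Ki = 0.890/0.6118 = 1.45 μM.

1.45 μM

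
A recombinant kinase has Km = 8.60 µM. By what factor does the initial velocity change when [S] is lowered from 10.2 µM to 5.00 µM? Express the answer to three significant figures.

0.678

The fractional saturations are [S]/(Km+[S]) = 10.2/18.80 = 0.5426 and 5.00/13.60 = 0.3676.
v₂/v₁ is just their ratio: 0.3676/0.5426 = 0.678.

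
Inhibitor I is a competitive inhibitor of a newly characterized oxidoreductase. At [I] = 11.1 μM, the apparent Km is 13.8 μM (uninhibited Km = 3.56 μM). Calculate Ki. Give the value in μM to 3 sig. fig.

Competitive: Km,app = α·Km with α = 1 + [I]/Ki.
α = Km,app/Km = 13.8/3.56 = 3.876.
Since α = 1 + [I]/Ki, [I]/Ki = 3.876 − 1 = 2.876 and Ki = 11.1/2.876 = 3.86 μM.

3.86 μM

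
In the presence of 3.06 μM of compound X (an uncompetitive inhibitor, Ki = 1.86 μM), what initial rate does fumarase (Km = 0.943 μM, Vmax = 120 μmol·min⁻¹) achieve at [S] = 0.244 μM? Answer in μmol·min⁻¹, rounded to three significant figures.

18.4 μmol·min⁻¹

With α = 1 + [I]/Ki = 1 + 3.06/1.86 = 2.645, the uncompetitive rate law is v = (Vmax/α)·[S] / (Km/α + [S]).
v = (120/2.645)×0.244 / (0.943/2.645 + 0.244) = 11.07/0.6005 = 18.4 μmol·min⁻¹.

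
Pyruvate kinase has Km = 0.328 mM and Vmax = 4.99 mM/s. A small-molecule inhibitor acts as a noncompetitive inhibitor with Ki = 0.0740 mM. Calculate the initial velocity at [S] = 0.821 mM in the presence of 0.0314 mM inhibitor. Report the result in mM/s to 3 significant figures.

With α = 1 + [I]/Ki = 1 + 0.0314/0.0740 = 1.424, the noncompetitive rate law is v = (Vmax/α)·[S] / (Km + [S]).
v = (4.99/1.424)×0.821 / (0.328 + 0.821) = 2.876/1.149 = 2.50 mM/s.

2.50 mM/s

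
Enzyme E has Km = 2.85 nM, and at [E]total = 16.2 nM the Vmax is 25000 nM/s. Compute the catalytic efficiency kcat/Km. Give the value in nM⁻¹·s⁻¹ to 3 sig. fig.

kcat = Vmax/[E]total = 25000/16.2 = 1540 s⁻¹.
kcat/Km = 1540/2.85 = 541 nM⁻¹·s⁻¹.

541 nM⁻¹·s⁻¹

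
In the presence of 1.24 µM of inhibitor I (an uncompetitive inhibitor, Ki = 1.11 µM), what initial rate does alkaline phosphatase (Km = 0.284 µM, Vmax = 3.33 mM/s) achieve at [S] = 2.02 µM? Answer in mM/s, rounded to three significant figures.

1.47 mM/s

With α = 1 + [I]/Ki = 1 + 1.24/1.11 = 2.117, the uncompetitive rate law is v = (Vmax/α)·[S] / (Km/α + [S]).
v = (3.33/2.117)×2.02 / (0.284/2.117 + 2.02) = 3.177/2.154 = 1.47 mM/s.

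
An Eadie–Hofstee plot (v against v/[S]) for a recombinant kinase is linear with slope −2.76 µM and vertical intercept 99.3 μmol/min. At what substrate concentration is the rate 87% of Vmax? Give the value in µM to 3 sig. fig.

The Eadie–Hofstee slope gives Km = 2.76 µM (slope = −Km).
v/Vmax = [S]/(Km+[S]) = 0.87 ⇒ [S] = Km·0.87/(1−0.87) = 2.76 × 6.692 = 18.5 µM.

18.5 µM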